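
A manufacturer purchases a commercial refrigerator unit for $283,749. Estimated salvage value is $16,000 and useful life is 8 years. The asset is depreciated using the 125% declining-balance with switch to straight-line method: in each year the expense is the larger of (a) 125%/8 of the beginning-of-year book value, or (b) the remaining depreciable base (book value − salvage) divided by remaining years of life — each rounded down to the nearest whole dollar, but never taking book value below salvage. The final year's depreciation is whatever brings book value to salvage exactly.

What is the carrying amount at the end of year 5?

Depreciable base = $283,749 − $16,000 = $267,749.
Year 1: DB = ⌊$283,749 × 125%/8⌋ = $44,335; SL = ⌊$267,749/8⌋ = $33,468 → take DB $44,335. Book value $239,414.
Year 2: DB = ⌊$239,414 × 125%/8⌋ = $37,408; SL = ⌊$223,414/7⌋ = $31,916 → take DB $37,408. Book value $202,006.
Year 3: DB = ⌊$202,006 × 125%/8⌋ = $31,563; SL = ⌊$186,006/6⌋ = $31,001 → take DB $31,563. Book value $170,443.
Year 4: DB = ⌊$170,443 × 125%/8⌋ = $26,631; SL = ⌊$154,443/5⌋ = $30,888 → take SL $30,888. Book value $139,555.
Year 5: DB = ⌊$139,555 × 125%/8⌋ = $21,805; SL = ⌊$123,555/4⌋ = $30,888 → take SL $30,888. Book value $108,667.

$108,667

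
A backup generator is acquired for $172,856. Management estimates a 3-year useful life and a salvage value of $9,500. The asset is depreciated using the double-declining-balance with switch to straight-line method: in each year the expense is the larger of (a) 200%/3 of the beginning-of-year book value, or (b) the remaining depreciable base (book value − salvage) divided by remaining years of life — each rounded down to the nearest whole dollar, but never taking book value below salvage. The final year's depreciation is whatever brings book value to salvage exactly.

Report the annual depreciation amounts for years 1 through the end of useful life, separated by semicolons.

$115,237; $38,412; $9,707

Depreciable base = $172,856 − $9,500 = $163,356.
Year 1: DB = ⌊$172,856 × 200%/3⌋ = $115,237; SL = ⌊$163,356/3⌋ = $54,452 → take DB $115,237. Book value $57,619.
Year 2: DB = ⌊$57,619 × 200%/3⌋ = $38,412; SL = ⌊$48,119/2⌋ = $24,059 → take DB $38,412. Book value $19,207.
Year 3 (final): $19,207 − $9,500 = $9,707. Book value $9,500.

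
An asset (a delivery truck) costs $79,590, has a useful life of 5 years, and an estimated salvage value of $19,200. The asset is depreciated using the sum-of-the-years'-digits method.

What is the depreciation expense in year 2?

Depreciable base = $79,590 − $19,200 = $60,390.
Sum of the years' digits = 5+4+3+2+1 = 15.
Year 1: $60,390 × 5/15 = $20,130. Book value $59,460.
Year 2: $60,390 × 4/15 = $16,104. Book value $43,356.

$16,104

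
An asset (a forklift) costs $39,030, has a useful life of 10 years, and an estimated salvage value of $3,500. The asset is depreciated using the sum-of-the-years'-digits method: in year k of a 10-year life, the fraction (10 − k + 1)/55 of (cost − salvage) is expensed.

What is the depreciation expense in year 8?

Depreciable base = $39,030 − $3,500 = $35,530.
Sum of the years' digits = 10+9+8+7+6+5+4+3+2+1 = 55.
Year 1: $35,530 × 10/55 = $6,460. Book value $32,570.
Year 2: $35,530 × 9/55 = $5,814. Book value $26,756.
Year 3: $35,530 × 8/55 = $5,168. Book value $21,588.
Year 4: $35,530 × 7/55 = $4,522. Book value $17,066.
Year 5: $35,530 × 6/55 = $3,876. Book value $13,190.
Year 6: $35,530 × 5/55 = $3,230. Book value $9,960.
Year 7: $35,530 × 4/55 = $2,584. Book value $7,376.
Year 8: $35,530 × 3/55 = $1,938. Book value $5,438.

$1,938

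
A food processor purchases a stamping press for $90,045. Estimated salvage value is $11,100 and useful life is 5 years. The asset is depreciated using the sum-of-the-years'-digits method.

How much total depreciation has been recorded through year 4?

$73,682

Depreciable base = $90,045 − $11,100 = $78,945.
Sum of the years' digits = 5+4+3+2+1 = 15.
Year 1: $78,945 × 5/15 = $26,315. Book value $63,730.
Year 2: $78,945 × 4/15 = $21,052. Book value $42,678.
Year 3: $78,945 × 3/15 = $15,789. Book value $26,889.
Year 4: $78,945 × 2/15 = $10,526. Book value $16,363.
Accumulated through year 4 = $90,045 − $16,363 = $73,682.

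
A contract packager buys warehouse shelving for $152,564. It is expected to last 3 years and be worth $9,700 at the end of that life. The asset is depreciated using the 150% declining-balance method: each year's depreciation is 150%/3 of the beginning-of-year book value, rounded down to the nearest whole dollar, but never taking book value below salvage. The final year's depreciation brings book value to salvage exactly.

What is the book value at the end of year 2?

Depreciable base = $152,564 − $9,700 = $142,864.
Year 1: ⌊$152,564 × 150%/3⌋ = $76,282. Book value $76,282.
Year 2: ⌊$76,282 × 150%/3⌋ = $38,141. Book value $38,141.

$38,141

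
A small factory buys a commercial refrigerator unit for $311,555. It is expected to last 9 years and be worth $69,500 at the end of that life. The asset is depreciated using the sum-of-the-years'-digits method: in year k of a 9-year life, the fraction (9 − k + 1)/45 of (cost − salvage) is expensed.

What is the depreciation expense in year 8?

Depreciable base = $311,555 − $69,500 = $242,055.
Sum of the years' digits = 9+8+7+6+5+4+3+2+1 = 45.
Year 1: $242,055 × 9/45 = $48,411. Book value $263,144.
Year 2: $242,055 × 8/45 = $43,032. Book value $220,112.
Year 3: $242,055 × 7/45 = $37,653. Book value $182,459.
Year 4: $242,055 × 6/45 = $32,274. Book value $150,185.
Year 5: $242,055 × 5/45 = $26,895. Book value $123,290.
Year 6: $242,055 × 4/45 = $21,516. Book value $101,774.
Year 7: $242,055 × 3/45 = $16,137. Book value $85,637.
Year 8: $242,055 × 2/45 = $10,758. Book value $74,879.

$10,758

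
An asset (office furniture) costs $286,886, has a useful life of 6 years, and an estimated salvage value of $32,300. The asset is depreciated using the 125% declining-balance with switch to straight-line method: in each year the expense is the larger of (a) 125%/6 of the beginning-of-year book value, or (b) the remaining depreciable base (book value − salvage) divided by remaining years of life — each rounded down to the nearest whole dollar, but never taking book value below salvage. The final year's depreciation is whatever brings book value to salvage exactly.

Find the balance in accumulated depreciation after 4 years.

Depreciable base = $286,886 − $32,300 = $254,586.
Year 1: DB = ⌊$286,886 × 125%/6⌋ = $59,767; SL = ⌊$254,586/6⌋ = $42,431 → take DB $59,767. Book value $227,119.
Year 2: DB = ⌊$227,119 × 125%/6⌋ = $47,316; SL = ⌊$194,819/5⌋ = $38,963 → take DB $47,316. Book value $179,803.
Year 3: DB = ⌊$179,803 × 125%/6⌋ = $37,458; SL = ⌊$147,503/4⌋ = $36,875 → take DB $37,458. Book value $142,345.
Year 4: DB = ⌊$142,345 × 125%/6⌋ = $29,655; SL = ⌊$110,045/3⌋ = $36,681 → take SL $36,681. Book value $105,664.
Accumulated through year 4 = $286,886 − $105,664 = $181,222.

$181,222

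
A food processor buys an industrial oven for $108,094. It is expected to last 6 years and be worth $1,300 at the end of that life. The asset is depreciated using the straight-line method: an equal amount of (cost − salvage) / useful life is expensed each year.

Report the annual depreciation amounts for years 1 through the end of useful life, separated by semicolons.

$17,799; $17,799; $17,799; $17,799; $17,799; $17,799

Depreciable base = $108,094 − $1,300 = $106,794.
Annual expense = $106,794 / 6 = $17,799.
End of year 1: book value $90,295.
End of year 2: book value $72,496.
End of year 3: book value $54,697.
End of year 4: book value $36,898.
End of year 5: book value $19,099.
End of year 6: book value $1,300.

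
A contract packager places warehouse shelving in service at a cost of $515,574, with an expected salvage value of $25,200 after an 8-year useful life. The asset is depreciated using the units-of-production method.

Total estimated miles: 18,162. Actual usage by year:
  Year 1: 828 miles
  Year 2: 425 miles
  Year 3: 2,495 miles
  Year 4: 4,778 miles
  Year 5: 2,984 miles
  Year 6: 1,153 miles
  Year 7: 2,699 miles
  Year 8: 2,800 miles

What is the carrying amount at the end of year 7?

Depreciable base = $515,574 − $25,200 = $490,374.
Rate = $490,374 / 18,162 miles = $27 per mile.
Year 1: 828 × $27 = $22,356. Book value $493,218.
Year 2: 425 × $27 = $11,475. Book value $481,743.
Year 3: 2,495 × $27 = $67,365. Book value $414,378.
Year 4: 4,778 × $27 = $129,006. Book value $285,372.
Year 5: 2,984 × $27 = $80,568. Book value $204,804.
Year 6: 1,153 × $27 = $31,131. Book value $173,673.
Year 7: 2,699 × $27 = $72,873. Book value $100,800.

$100,800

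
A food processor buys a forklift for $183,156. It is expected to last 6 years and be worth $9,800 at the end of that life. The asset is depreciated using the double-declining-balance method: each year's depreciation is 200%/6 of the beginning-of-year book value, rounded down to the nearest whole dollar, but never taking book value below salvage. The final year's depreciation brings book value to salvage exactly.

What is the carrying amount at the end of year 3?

$54,269

Depreciable base = $183,156 − $9,800 = $173,356.
Year 1: ⌊$183,156 × 200%/6⌋ = $61,052. Book value $122,104.
Year 2: ⌊$122,104 × 200%/6⌋ = $40,701. Book value $81,403.
Year 3: ⌊$81,403 × 200%/6⌋ = $27,134. Book value $54,269.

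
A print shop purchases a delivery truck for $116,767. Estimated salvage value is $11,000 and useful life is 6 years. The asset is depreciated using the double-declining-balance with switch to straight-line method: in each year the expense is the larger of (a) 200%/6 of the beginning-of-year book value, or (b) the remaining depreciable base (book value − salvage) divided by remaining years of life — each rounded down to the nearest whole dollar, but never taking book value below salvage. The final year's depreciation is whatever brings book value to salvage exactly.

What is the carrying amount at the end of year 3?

Depreciable base = $116,767 − $11,000 = $105,767.
Year 1: DB = ⌊$116,767 × 200%/6⌋ = $38,922; SL = ⌊$105,767/6⌋ = $17,627 → take DB $38,922. Book value $77,845.
Year 2: DB = ⌊$77,845 × 200%/6⌋ = $25,948; SL = ⌊$66,845/5⌋ = $13,369 → take DB $25,948. Book value $51,897.
Year 3: DB = ⌊$51,897 × 200%/6⌋ = $17,299; SL = ⌊$40,897/4⌋ = $10,224 → take DB $17,299. Book value $34,598.

$34,598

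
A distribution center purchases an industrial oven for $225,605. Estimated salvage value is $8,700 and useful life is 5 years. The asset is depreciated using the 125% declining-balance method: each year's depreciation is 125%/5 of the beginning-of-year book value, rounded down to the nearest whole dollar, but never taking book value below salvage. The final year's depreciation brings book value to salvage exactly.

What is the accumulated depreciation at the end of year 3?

$130,427

Depreciable base = $225,605 − $8,700 = $216,905.
Year 1: ⌊$225,605 × 125%/5⌋ = $56,401. Book value $169,204.
Year 2: ⌊$169,204 × 125%/5⌋ = $42,301. Book value $126,903.
Year 3: ⌊$126,903 × 125%/5⌋ = $31,725. Book value $95,178.
Accumulated through year 3 = $225,605 − $95,178 = $130,427.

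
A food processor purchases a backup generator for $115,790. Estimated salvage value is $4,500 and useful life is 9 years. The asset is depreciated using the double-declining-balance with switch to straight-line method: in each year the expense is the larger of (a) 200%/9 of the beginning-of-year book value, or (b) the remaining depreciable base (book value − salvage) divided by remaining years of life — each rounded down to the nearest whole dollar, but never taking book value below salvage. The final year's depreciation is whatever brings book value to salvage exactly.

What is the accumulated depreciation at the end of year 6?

Depreciable base = $115,790 − $4,500 = $111,290.
Year 1: DB = ⌊$115,790 × 200%/9⌋ = $25,731; SL = ⌊$111,290/9⌋ = $12,365 → take DB $25,731. Book value $90,059.
Year 2: DB = ⌊$90,059 × 200%/9⌋ = $20,013; SL = ⌊$85,559/8⌋ = $10,694 → take DB $20,013. Book value $70,046.
Year 3: DB = ⌊$70,046 × 200%/9⌋ = $15,565; SL = ⌊$65,546/7⌋ = $9,363 → take DB $15,565. Book value $54,481.
Year 4: DB = ⌊$54,481 × 200%/9⌋ = $12,106; SL = ⌊$49,981/6⌋ = $8,330 → take DB $12,106. Book value $42,375.
Year 5: DB = ⌊$42,375 × 200%/9⌋ = $9,416; SL = ⌊$37,875/5⌋ = $7,575 → take DB $9,416. Book value $32,959.
Year 6: DB = ⌊$32,959 × 200%/9⌋ = $7,324; SL = ⌊$28,459/4⌋ = $7,114 → take DB $7,324. Book value $25,635.
Accumulated through year 6 = $115,790 − $25,635 = $90,155.

$90,155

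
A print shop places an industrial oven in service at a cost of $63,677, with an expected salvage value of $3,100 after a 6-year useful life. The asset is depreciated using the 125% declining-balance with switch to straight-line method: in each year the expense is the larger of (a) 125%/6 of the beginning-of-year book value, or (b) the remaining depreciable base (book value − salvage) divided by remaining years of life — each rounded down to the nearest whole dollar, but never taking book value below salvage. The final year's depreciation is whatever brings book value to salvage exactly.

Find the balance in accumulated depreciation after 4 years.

$42,172

Depreciable base = $63,677 − $3,100 = $60,577.
Year 1: DB = ⌊$63,677 × 125%/6⌋ = $13,266; SL = ⌊$60,577/6⌋ = $10,096 → take DB $13,266. Book value $50,411.
Year 2: DB = ⌊$50,411 × 125%/6⌋ = $10,502; SL = ⌊$47,311/5⌋ = $9,462 → take DB $10,502. Book value $39,909.
Year 3: DB = ⌊$39,909 × 125%/6⌋ = $8,314; SL = ⌊$36,809/4⌋ = $9,202 → take SL $9,202. Book value $30,707.
Year 4: DB = ⌊$30,707 × 125%/6⌋ = $6,397; SL = ⌊$27,607/3⌋ = $9,202 → take SL $9,202. Book value $21,505.
Accumulated through year 4 = $63,677 − $21,505 = $42,172.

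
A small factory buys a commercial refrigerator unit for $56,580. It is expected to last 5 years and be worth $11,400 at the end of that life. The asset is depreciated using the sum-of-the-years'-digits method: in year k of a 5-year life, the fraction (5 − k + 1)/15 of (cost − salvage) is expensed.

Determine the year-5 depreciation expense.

Depreciable base = $56,580 − $11,400 = $45,180.
Sum of the years' digits = 5+4+3+2+1 = 15.
Year 1: $45,180 × 5/15 = $15,060. Book value $41,520.
Year 2: $45,180 × 4/15 = $12,048. Book value $29,472.
Year 3: $45,180 × 3/15 = $9,036. Book value $20,436.
Year 4: $45,180 × 2/15 = $6,024. Book value $14,412.
Year 5: $45,180 × 1/15 = $3,012. Book value $11,400.

$3,012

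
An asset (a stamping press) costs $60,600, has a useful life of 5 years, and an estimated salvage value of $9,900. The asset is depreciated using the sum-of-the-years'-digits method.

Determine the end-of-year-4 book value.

$13,280

Depreciable base = $60,600 − $9,900 = $50,700.
Sum of the years' digits = 5+4+3+2+1 = 15.
Year 1: $50,700 × 5/15 = $16,900. Book value $43,700.
Year 2: $50,700 × 4/15 = $13,520. Book value $30,180.
Year 3: $50,700 × 3/15 = $10,140. Book value $20,040.
Year 4: $50,700 × 2/15 = $6,760. Book value $13,280.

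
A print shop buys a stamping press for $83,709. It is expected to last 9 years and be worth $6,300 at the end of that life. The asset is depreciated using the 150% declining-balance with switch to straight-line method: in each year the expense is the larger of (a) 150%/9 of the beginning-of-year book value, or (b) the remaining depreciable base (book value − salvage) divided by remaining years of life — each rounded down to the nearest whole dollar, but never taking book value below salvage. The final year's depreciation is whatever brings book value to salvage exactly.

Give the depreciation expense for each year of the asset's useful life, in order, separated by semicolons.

Depreciable base = $83,709 − $6,300 = $77,409.
Year 1: DB = ⌊$83,709 × 150%/9⌋ = $13,951; SL = ⌊$77,409/9⌋ = $8,601 → take DB $13,951. Book value $69,758.
Year 2: DB = ⌊$69,758 × 150%/9⌋ = $11,626; SL = ⌊$63,458/8⌋ = $7,932 → take DB $11,626. Book value $58,132.
Year 3: DB = ⌊$58,132 × 150%/9⌋ = $9,688; SL = ⌊$51,832/7⌋ = $7,404 → take DB $9,688. Book value $48,444.
Year 4: DB = ⌊$48,444 × 150%/9⌋ = $8,074; SL = ⌊$42,144/6⌋ = $7,024 → take DB $8,074. Book value $40,370.
Year 5: DB = ⌊$40,370 × 150%/9⌋ = $6,728; SL = ⌊$34,070/5⌋ = $6,814 → take SL $6,814. Book value $33,556.
Year 6: DB = ⌊$33,556 × 150%/9⌋ = $5,592; SL = ⌊$27,256/4⌋ = $6,814 → take SL $6,814. Book value $26,742.
Year 7: DB = ⌊$26,742 × 150%/9⌋ = $4,457; SL = ⌊$20,442/3⌋ = $6,814 → take SL $6,814. Book value $19,928.
Year 8: DB = ⌊$19,928 × 150%/9⌋ = $3,321; SL = ⌊$13,628/2⌋ = $6,814 → take SL $6,814. Book value $13,114.
Year 9 (final): $13,114 − $6,300 = $6,814. Book value $6,300.

$13,951; $11,626; $9,688; $8,074; $6,814; $6,814; $6,814; $6,814; $6,814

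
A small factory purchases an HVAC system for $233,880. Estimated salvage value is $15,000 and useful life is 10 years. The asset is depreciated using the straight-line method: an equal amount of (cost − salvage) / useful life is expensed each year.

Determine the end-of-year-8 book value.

$58,776

Depreciable base = $233,880 − $15,000 = $218,880.
Annual expense = $218,880 / 10 = $21,888.
End of year 1: book value $211,992.
End of year 2: book value $190,104.
End of year 3: book value $168,216.
End of year 4: book value $146,328.
End of year 5: book value $124,440.
End of year 6: book value $102,552.
End of year 7: book value $80,664.
End of year 8: book value $58,776.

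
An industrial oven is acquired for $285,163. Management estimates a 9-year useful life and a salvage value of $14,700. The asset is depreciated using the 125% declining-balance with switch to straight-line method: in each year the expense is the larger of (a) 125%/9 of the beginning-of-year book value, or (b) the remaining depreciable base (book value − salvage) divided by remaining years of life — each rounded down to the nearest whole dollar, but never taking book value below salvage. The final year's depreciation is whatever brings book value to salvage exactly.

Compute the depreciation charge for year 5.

Depreciable base = $285,163 − $14,700 = $270,463.
Year 1: DB = ⌊$285,163 × 125%/9⌋ = $39,605; SL = ⌊$270,463/9⌋ = $30,051 → take DB $39,605. Book value $245,558.
Year 2: DB = ⌊$245,558 × 125%/9⌋ = $34,105; SL = ⌊$230,858/8⌋ = $28,857 → take DB $34,105. Book value $211,453.
Year 3: DB = ⌊$211,453 × 125%/9⌋ = $29,368; SL = ⌊$196,753/7⌋ = $28,107 → take DB $29,368. Book value $182,085.
Year 4: DB = ⌊$182,085 × 125%/9⌋ = $25,289; SL = ⌊$167,385/6⌋ = $27,897 → take SL $27,897. Book value $154,188.
Year 5: DB = ⌊$154,188 × 125%/9⌋ = $21,415; SL = ⌊$139,488/5⌋ = $27,897 → take SL $27,897. Book value $126,291.

$27,897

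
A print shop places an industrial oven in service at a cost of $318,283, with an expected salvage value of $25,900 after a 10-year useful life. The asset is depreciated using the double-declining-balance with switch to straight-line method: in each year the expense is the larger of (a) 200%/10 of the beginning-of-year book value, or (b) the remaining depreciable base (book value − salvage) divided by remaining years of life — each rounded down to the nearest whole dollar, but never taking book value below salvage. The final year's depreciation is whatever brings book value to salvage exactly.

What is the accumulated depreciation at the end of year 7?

Depreciable base = $318,283 − $25,900 = $292,383.
Year 1: DB = ⌊$318,283 × 200%/10⌋ = $63,656; SL = ⌊$292,383/10⌋ = $29,238 → take DB $63,656. Book value $254,627.
Year 2: DB = ⌊$254,627 × 200%/10⌋ = $50,925; SL = ⌊$228,727/9⌋ = $25,414 → take DB $50,925. Book value $203,702.
Year 3: DB = ⌊$203,702 × 200%/10⌋ = $40,740; SL = ⌊$177,802/8⌋ = $22,225 → take DB $40,740. Book value $162,962.
Year 4: DB = ⌊$162,962 × 200%/10⌋ = $32,592; SL = ⌊$137,062/7⌋ = $19,580 → take DB $32,592. Book value $130,370.
Year 5: DB = ⌊$130,370 × 200%/10⌋ = $26,074; SL = ⌊$104,470/6⌋ = $17,411 → take DB $26,074. Book value $104,296.
Year 6: DB = ⌊$104,296 × 200%/10⌋ = $20,859; SL = ⌊$78,396/5⌋ = $15,679 → take DB $20,859. Book value $83,437.
Year 7: DB = ⌊$83,437 × 200%/10⌋ = $16,687; SL = ⌊$57,537/4⌋ = $14,384 → take DB $16,687. Book value $66,750.
Accumulated through year 7 = $318,283 − $66,750 = $251,533.

$251,533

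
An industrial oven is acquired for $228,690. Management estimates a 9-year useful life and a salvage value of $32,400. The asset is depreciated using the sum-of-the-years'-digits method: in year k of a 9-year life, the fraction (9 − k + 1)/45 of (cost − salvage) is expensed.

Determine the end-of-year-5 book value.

Depreciable base = $228,690 − $32,400 = $196,290.
Sum of the years' digits = 9+8+7+6+5+4+3+2+1 = 45.
Year 1: $196,290 × 9/45 = $39,258. Book value $189,432.
Year 2: $196,290 × 8/45 = $34,896. Book value $154,536.
Year 3: $196,290 × 7/45 = $30,534. Book value $124,002.
Year 4: $196,290 × 6/45 = $26,172. Book value $97,830.
Year 5: $196,290 × 5/45 = $21,810. Book value $76,020.

$76,020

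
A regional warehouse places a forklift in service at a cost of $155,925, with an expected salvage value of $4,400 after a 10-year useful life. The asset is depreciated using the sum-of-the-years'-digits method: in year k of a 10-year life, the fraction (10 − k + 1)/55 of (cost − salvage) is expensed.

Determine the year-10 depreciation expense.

Depreciable base = $155,925 − $4,400 = $151,525.
Sum of the years' digits = 10+9+8+7+6+5+4+3+2+1 = 55.
Year 1: $151,525 × 10/55 = $27,550. Book value $128,375.
Year 2: $151,525 × 9/55 = $24,795. Book value $103,580.
Year 3: $151,525 × 8/55 = $22,040. Book value $81,540.
Year 4: $151,525 × 7/55 = $19,285. Book value $62,255.
Year 5: $151,525 × 6/55 = $16,530. Book value $45,725.
Year 6: $151,525 × 5/55 = $13,775. Book value $31,950.
Year 7: $151,525 × 4/55 = $11,020. Book value $20,930.
Year 8: $151,525 × 3/55 = $8,265. Book value $12,665.
Year 9: $151,525 × 2/55 = $5,510. Book value $7,155.
Year 10: $151,525 × 1/55 = $2,755. Book value $4,400.

$2,755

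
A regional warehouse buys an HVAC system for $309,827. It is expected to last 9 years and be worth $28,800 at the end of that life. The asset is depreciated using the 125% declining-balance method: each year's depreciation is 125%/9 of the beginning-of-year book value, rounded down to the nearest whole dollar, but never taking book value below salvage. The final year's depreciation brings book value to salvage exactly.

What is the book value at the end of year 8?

Depreciable base = $309,827 − $28,800 = $281,027.
Year 1: ⌊$309,827 × 125%/9⌋ = $43,031. Book value $266,796.
Year 2: ⌊$266,796 × 125%/9⌋ = $37,055. Book value $229,741.
Year 3: ⌊$229,741 × 125%/9⌋ = $31,908. Book value $197,833.
Year 4: ⌊$197,833 × 125%/9⌋ = $27,476. Book value $170,357.
Year 5: ⌊$170,357 × 125%/9⌋ = $23,660. Book value $146,697.
Year 6: ⌊$146,697 × 125%/9⌋ = $20,374. Book value $126,323.
Year 7: ⌊$126,323 × 125%/9⌋ = $17,544. Book value $108,779.
Year 8: ⌊$108,779 × 125%/9⌋ = $15,108. Book value $93,671.

$93,671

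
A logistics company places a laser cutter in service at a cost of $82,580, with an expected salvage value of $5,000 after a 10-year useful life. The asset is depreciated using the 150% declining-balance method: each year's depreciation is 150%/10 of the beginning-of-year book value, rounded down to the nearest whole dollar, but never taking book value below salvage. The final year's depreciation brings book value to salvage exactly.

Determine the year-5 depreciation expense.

$6,466

Depreciable base = $82,580 − $5,000 = $77,580.
Year 1: ⌊$82,580 × 150%/10⌋ = $12,387. Book value $70,193.
Year 2: ⌊$70,193 × 150%/10⌋ = $10,528. Book value $59,665.
Year 3: ⌊$59,665 × 150%/10⌋ = $8,949. Book value $50,716.
Year 4: ⌊$50,716 × 150%/10⌋ = $7,607. Book value $43,109.
Year 5: ⌊$43,109 × 150%/10⌋ = $6,466. Book value $36,643.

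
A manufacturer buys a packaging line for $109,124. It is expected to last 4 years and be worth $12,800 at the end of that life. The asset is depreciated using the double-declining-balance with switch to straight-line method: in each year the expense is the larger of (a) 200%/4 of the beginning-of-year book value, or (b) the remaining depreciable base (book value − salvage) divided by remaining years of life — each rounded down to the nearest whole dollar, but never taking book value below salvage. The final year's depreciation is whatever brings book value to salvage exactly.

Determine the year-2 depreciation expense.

Depreciable base = $109,124 − $12,800 = $96,324.
Year 1: DB = ⌊$109,124 × 200%/4⌋ = $54,562; SL = ⌊$96,324/4⌋ = $24,081 → take DB $54,562. Book value $54,562.
Year 2: DB = ⌊$54,562 × 200%/4⌋ = $27,281; SL = ⌊$41,762/3⌋ = $13,920 → take DB $27,281. Book value $27,281.

$27,281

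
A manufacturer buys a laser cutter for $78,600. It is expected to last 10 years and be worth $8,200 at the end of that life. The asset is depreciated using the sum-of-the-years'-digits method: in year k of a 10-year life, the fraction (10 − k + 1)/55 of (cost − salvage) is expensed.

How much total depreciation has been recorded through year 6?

Depreciable base = $78,600 − $8,200 = $70,400.
Sum of the years' digits = 10+9+8+7+6+5+4+3+2+1 = 55.
Year 1: $70,400 × 10/55 = $12,800. Book value $65,800.
Year 2: $70,400 × 9/55 = $11,520. Book value $54,280.
Year 3: $70,400 × 8/55 = $10,240. Book value $44,040.
Year 4: $70,400 × 7/55 = $8,960. Book value $35,080.
Year 5: $70,400 × 6/55 = $7,680. Book value $27,400.
Year 6: $70,400 × 5/55 = $6,400. Book value $21,000.
Accumulated through year 6 = $78,600 − $21,000 = $57,600.

$57,600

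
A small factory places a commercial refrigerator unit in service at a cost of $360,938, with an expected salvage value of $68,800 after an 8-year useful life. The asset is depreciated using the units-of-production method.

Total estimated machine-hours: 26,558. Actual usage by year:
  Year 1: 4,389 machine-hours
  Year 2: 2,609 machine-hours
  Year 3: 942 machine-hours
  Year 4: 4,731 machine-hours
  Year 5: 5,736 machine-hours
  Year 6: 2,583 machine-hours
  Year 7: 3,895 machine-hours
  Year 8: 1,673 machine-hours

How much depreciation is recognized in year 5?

Depreciable base = $360,938 − $68,800 = $292,138.
Rate = $292,138 / 26,558 machine-hours = $11 per machine-hour.
Year 1: 4,389 × $11 = $48,279. Book value $312,659.
Year 2: 2,609 × $11 = $28,699. Book value $283,960.
Year 3: 942 × $11 = $10,362. Book value $273,598.
Year 4: 4,731 × $11 = $52,041. Book value $221,557.
Year 5: 5,736 × $11 = $63,096. Book value $158,461.

$63,096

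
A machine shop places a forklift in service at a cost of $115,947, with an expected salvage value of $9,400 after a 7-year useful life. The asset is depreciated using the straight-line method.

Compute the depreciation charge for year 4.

$15,221

Depreciable base = $115,947 − $9,400 = $106,547.
Annual expense = $106,547 / 7 = $15,221.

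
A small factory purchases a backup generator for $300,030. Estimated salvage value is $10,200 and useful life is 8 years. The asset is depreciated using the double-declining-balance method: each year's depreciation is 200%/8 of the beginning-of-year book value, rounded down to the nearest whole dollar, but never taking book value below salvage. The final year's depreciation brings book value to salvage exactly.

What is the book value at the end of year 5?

Depreciable base = $300,030 − $10,200 = $289,830.
Year 1: ⌊$300,030 × 200%/8⌋ = $75,007. Book value $225,023.
Year 2: ⌊$225,023 × 200%/8⌋ = $56,255. Book value $168,768.
Year 3: ⌊$168,768 × 200%/8⌋ = $42,192. Book value $126,576.
Year 4: ⌊$126,576 × 200%/8⌋ = $31,644. Book value $94,932.
Year 5: ⌊$94,932 × 200%/8⌋ = $23,733. Book value $71,199.

$71,199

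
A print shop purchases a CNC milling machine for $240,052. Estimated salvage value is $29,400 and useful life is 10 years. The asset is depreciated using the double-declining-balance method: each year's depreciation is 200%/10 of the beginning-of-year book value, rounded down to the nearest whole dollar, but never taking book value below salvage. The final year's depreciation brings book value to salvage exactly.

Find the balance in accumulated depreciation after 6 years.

Depreciable base = $240,052 − $29,400 = $210,652.
Year 1: ⌊$240,052 × 200%/10⌋ = $48,010. Book value $192,042.
Year 2: ⌊$192,042 × 200%/10⌋ = $38,408. Book value $153,634.
Year 3: ⌊$153,634 × 200%/10⌋ = $30,726. Book value $122,908.
Year 4: ⌊$122,908 × 200%/10⌋ = $24,581. Book value $98,327.
Year 5: ⌊$98,327 × 200%/10⌋ = $19,665. Book value $78,662.
Year 6: ⌊$78,662 × 200%/10⌋ = $15,732. Book value $62,930.
Accumulated through year 6 = $240,052 − $62,930 = $177,122.

$177,122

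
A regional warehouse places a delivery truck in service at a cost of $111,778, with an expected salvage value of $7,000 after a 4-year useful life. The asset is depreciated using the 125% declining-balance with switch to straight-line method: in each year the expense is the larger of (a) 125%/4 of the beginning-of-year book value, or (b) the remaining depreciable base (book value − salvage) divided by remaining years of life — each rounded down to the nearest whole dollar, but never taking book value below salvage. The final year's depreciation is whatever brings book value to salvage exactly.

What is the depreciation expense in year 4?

$22,917

Depreciable base = $111,778 − $7,000 = $104,778.
Year 1: DB = ⌊$111,778 × 125%/4⌋ = $34,930; SL = ⌊$104,778/4⌋ = $26,194 → take DB $34,930. Book value $76,848.
Year 2: DB = ⌊$76,848 × 125%/4⌋ = $24,015; SL = ⌊$69,848/3⌋ = $23,282 → take DB $24,015. Book value $52,833.
Year 3: DB = ⌊$52,833 × 125%/4⌋ = $16,510; SL = ⌊$45,833/2⌋ = $22,916 → take SL $22,916. Book value $29,917.
Year 4 (final): $29,917 − $7,000 = $22,917. Book value $7,000.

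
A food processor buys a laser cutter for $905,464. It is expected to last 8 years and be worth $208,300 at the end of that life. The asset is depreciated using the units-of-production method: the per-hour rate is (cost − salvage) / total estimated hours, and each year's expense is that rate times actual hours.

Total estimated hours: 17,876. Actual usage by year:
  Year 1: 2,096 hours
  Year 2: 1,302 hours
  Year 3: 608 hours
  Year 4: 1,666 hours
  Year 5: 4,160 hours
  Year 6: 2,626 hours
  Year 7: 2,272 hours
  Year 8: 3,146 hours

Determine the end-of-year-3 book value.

$749,230

Depreciable base = $905,464 − $208,300 = $697,164.
Rate = $697,164 / 17,876 hours = $39 per hour.
Year 1: 2,096 × $39 = $81,744. Book value $823,720.
Year 2: 1,302 × $39 = $50,778. Book value $772,942.
Year 3: 608 × $39 = $23,712. Book value $749,230.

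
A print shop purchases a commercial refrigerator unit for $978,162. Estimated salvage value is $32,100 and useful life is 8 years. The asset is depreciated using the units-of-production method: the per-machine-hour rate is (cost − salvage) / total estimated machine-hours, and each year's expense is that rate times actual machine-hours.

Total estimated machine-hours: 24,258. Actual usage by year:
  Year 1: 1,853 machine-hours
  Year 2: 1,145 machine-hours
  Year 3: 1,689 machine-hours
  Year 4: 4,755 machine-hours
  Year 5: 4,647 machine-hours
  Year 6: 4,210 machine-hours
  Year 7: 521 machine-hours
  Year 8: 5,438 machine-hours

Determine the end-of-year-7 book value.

$244,182

Depreciable base = $978,162 − $32,100 = $946,062.
Rate = $946,062 / 24,258 machine-hours = $39 per machine-hour.
Year 1: 1,853 × $39 = $72,267. Book value $905,895.
Year 2: 1,145 × $39 = $44,655. Book value $861,240.
Year 3: 1,689 × $39 = $65,871. Book value $795,369.
Year 4: 4,755 × $39 = $185,445. Book value $609,924.
Year 5: 4,647 × $39 = $181,233. Book value $428,691.
Year 6: 4,210 × $39 = $164,190. Book value $264,501.
Year 7: 521 × $39 = $20,319. Book value $244,182.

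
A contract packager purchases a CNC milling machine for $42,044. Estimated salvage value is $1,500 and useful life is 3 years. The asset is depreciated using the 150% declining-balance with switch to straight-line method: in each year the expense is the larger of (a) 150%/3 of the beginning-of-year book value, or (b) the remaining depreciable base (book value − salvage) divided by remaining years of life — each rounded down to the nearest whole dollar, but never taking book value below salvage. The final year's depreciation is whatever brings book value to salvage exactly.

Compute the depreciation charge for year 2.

Depreciable base = $42,044 − $1,500 = $40,544.
Year 1: DB = ⌊$42,044 × 150%/3⌋ = $21,022; SL = ⌊$40,544/3⌋ = $13,514 → take DB $21,022. Book value $21,022.
Year 2: DB = ⌊$21,022 × 150%/3⌋ = $10,511; SL = ⌊$19,522/2⌋ = $9,761 → take DB $10,511. Book value $10,511.

$10,511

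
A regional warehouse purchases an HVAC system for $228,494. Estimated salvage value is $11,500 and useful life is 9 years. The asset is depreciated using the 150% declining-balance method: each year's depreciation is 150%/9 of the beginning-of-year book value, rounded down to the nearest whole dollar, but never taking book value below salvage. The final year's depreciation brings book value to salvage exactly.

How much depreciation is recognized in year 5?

Depreciable base = $228,494 − $11,500 = $216,994.
Year 1: ⌊$228,494 × 150%/9⌋ = $38,082. Book value $190,412.
Year 2: ⌊$190,412 × 150%/9⌋ = $31,735. Book value $158,677.
Year 3: ⌊$158,677 × 150%/9⌋ = $26,446. Book value $132,231.
Year 4: ⌊$132,231 × 150%/9⌋ = $22,038. Book value $110,193.
Year 5: ⌊$110,193 × 150%/9⌋ = $18,365. Book value $91,828.

$18,365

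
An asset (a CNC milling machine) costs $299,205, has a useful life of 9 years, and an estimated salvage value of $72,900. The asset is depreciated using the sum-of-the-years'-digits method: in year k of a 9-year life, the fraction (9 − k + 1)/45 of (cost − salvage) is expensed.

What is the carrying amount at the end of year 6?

Depreciable base = $299,205 − $72,900 = $226,305.
Sum of the years' digits = 9+8+7+6+5+4+3+2+1 = 45.
Year 1: $226,305 × 9/45 = $45,261. Book value $253,944.
Year 2: $226,305 × 8/45 = $40,232. Book value $213,712.
Year 3: $226,305 × 7/45 = $35,203. Book value $178,509.
Year 4: $226,305 × 6/45 = $30,174. Book value $148,335.
Year 5: $226,305 × 5/45 = $25,145. Book value $123,190.
Year 6: $226,305 × 4/45 = $20,116. Book value $103,074.

$103,074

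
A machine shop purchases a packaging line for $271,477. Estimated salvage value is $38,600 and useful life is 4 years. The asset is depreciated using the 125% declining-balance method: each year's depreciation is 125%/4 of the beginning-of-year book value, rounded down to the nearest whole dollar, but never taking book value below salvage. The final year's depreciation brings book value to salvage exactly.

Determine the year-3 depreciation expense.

$40,098

Depreciable base = $271,477 − $38,600 = $232,877.
Year 1: ⌊$271,477 × 125%/4⌋ = $84,836. Book value $186,641.
Year 2: ⌊$186,641 × 125%/4⌋ = $58,325. Book value $128,316.
Year 3: ⌊$128,316 × 125%/4⌋ = $40,098. Book value $88,218.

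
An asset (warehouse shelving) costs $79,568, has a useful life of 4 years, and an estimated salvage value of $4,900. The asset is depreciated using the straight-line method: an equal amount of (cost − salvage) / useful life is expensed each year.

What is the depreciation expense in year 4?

$18,667

Depreciable base = $79,568 − $4,900 = $74,668.
Annual expense = $74,668 / 4 = $18,667.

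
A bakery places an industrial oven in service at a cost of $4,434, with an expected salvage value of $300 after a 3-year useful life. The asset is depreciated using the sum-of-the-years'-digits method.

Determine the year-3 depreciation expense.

Depreciable base = $4,434 − $300 = $4,134.
Sum of the years' digits = 3+2+1 = 6.
Year 1: $4,134 × 3/6 = $2,067. Book value $2,367.
Year 2: $4,134 × 2/6 = $1,378. Book value $989.
Year 3: $4,134 × 1/6 = $689. Book value $300.

$689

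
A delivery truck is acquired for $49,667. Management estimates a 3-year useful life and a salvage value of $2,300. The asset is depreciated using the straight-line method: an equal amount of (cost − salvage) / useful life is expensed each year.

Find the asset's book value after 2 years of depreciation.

$18,089

Depreciable base = $49,667 − $2,300 = $47,367.
Annual expense = $47,367 / 3 = $15,789.
End of year 1: book value $33,878.
End of year 2: book value $18,089.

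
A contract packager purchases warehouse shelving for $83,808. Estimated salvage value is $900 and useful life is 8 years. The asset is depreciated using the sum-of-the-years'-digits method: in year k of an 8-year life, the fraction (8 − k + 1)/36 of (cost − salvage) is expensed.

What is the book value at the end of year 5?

$14,718

Depreciable base = $83,808 − $900 = $82,908.
Sum of the years' digits = 8+7+6+5+4+3+2+1 = 36.
Year 1: $82,908 × 8/36 = $18,424. Book value $65,384.
Year 2: $82,908 × 7/36 = $16,121. Book value $49,263.
Year 3: $82,908 × 6/36 = $13,818. Book value $35,445.
Year 4: $82,908 × 5/36 = $11,515. Book value $23,930.
Year 5: $82,908 × 4/36 = $9,212. Book value $14,718.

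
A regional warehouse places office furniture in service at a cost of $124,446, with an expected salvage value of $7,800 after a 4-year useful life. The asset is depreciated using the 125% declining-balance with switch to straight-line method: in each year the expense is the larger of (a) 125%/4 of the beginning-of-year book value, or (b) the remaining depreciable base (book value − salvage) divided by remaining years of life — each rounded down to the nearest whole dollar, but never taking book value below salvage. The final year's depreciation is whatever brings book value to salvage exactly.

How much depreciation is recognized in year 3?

$25,510

Depreciable base = $124,446 − $7,800 = $116,646.
Year 1: DB = ⌊$124,446 × 125%/4⌋ = $38,889; SL = ⌊$116,646/4⌋ = $29,161 → take DB $38,889. Book value $85,557.
Year 2: DB = ⌊$85,557 × 125%/4⌋ = $26,736; SL = ⌊$77,757/3⌋ = $25,919 → take DB $26,736. Book value $58,821.
Year 3: DB = ⌊$58,821 × 125%/4⌋ = $18,381; SL = ⌊$51,021/2⌋ = $25,510 → take SL $25,510. Book value $33,311.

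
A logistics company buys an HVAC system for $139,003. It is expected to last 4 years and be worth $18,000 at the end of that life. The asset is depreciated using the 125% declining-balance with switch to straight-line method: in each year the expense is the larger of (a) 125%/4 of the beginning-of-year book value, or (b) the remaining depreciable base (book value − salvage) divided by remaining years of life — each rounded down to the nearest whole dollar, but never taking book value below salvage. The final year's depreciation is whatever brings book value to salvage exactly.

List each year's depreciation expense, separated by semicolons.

$43,438; $29,864; $23,850; $23,851

Depreciable base = $139,003 − $18,000 = $121,003.
Year 1: DB = ⌊$139,003 × 125%/4⌋ = $43,438; SL = ⌊$121,003/4⌋ = $30,250 → take DB $43,438. Book value $95,565.
Year 2: DB = ⌊$95,565 × 125%/4⌋ = $29,864; SL = ⌊$77,565/3⌋ = $25,855 → take DB $29,864. Book value $65,701.
Year 3: DB = ⌊$65,701 × 125%/4⌋ = $20,531; SL = ⌊$47,701/2⌋ = $23,850 → take SL $23,850. Book value $41,851.
Year 4 (final): $41,851 − $18,000 = $23,851. Book value $18,000.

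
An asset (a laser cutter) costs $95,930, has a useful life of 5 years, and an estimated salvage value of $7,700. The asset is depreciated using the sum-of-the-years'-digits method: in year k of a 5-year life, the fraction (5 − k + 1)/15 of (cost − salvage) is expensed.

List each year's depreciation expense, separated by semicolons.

$29,410; $23,528; $17,646; $11,764; $5,882

Depreciable base = $95,930 − $7,700 = $88,230.
Sum of the years' digits = 5+4+3+2+1 = 15.
Year 1: $88,230 × 5/15 = $29,410. Book value $66,520.
Year 2: $88,230 × 4/15 = $23,528. Book value $42,992.
Year 3: $88,230 × 3/15 = $17,646. Book value $25,346.
Year 4: $88,230 × 2/15 = $11,764. Book value $13,582.
Year 5: $88,230 × 1/15 = $5,882. Book value $7,700.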